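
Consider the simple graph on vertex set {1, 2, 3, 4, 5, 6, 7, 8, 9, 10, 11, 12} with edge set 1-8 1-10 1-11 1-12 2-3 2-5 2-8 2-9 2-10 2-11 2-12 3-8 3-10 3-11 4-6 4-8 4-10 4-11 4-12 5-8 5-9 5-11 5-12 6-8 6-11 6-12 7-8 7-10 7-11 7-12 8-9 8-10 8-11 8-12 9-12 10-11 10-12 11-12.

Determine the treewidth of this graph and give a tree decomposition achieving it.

Treewidth 4.
One optimal decomposition is:
Bags: B1 = {2, 8, 10, 11, 12}  B2 = {4, 8, 10, 11, 12}  B3 = {7, 8, 10, 11, 12}  B4 = {4, 6, 8, 11, 12}  B5 = {1, 8, 10, 11, 12}  B6 = {2, 5, 8, 11, 12}  B7 = {2, 5, 8, 9, 12}  B8 = {2, 3, 8, 10, 11}
Tree: B1–B2, B1–B3, B2–B4, B1–B5, B1–B6, B6–B7, B1–B8

Each bag holds 5 vertices, so the decomposition has width 4, which upper-bounds the treewidth. Conversely, {2, 5, 8, 9, 12} is a clique of size 5, and the vertices of any clique must share a bag in every tree decomposition; so some bag has ≥ 5 vertices and tw(G) ≥ 4. Therefore the treewidth is 4.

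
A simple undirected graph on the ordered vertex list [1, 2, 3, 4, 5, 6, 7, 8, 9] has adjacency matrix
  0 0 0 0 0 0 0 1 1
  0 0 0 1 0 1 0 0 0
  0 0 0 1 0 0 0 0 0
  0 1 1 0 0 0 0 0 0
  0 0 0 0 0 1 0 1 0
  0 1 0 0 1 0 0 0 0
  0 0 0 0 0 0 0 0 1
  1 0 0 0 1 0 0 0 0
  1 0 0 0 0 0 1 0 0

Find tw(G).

A width-1 tree decomposition is:
Bags: B1 = {7, 9}  B2 = {1, 9}  B3 = {1, 8}  B4 = {5, 8}  B5 = {5, 6}  B6 = {2, 6}  B7 = {2, 4}  B8 = {3, 4}
Tree: B1–B2, B2–B3, B3–B4, B4–B5, B5–B6, B6–B7, B7–B8
Every bag has size at most 2, so the width is 2 − 1 = 1 and tw(G) ≤ 1. Any graph with an edge has treewidth ≥ 1, and G has the edge 7–9. Hence tw(G) = 1 exactly.

1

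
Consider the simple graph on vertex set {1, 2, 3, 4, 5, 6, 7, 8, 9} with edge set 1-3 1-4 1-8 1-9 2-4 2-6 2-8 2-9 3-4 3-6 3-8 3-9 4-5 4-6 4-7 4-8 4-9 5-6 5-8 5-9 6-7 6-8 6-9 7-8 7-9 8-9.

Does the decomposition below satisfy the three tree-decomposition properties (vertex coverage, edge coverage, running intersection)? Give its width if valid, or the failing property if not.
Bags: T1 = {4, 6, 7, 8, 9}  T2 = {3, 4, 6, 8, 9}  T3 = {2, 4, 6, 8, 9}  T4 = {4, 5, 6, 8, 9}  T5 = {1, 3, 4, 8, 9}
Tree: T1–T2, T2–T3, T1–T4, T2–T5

Every vertex of G appears in some bag (union = {1, 2, 3, 4, 5, 6, 7, 8, 9}); every edge is covered by a bag; and for each vertex v the set of bags containing v is connected in the bag tree. The decomposition is therefore valid. The largest bag has 5 vertices, so the width is 4.

Yes; width 4.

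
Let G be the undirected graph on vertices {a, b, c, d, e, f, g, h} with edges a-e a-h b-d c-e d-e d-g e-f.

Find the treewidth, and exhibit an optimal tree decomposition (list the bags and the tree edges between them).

Each bag holds 2 vertices, so the decomposition has width 1, which upper-bounds the treewidth. G has an edge, so its treewidth is at least 1. Hence tw(G) = 1 exactly.

Treewidth 1.
One such decomposition:
Bags: B1 = {d, e}  B2 = {b, d}  B3 = {e, f}  B4 = {a, e}  B5 = {a, h}  B6 = {d, g}  B7 = {c, e}
Tree: B1–B2, B1–B3, B1–B4, B4–B5, B2–B6, B1–B7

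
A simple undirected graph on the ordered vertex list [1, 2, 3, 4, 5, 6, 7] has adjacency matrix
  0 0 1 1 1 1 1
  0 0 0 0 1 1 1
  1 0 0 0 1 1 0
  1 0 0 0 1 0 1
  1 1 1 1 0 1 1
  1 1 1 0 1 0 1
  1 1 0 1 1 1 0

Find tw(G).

A width-3 tree decomposition is:
Bags: B1 = {1, 5, 6, 7}  B2 = {2, 5, 6, 7}  B3 = {1, 3, 5, 6}  B4 = {1, 4, 5, 7}
Tree: B1–B2, B1–B3, B1–B4
Every bag has size at most 4, so the width is 4 − 1 = 3 and tw(G) ≤ 3. On the other hand G contains the 4-clique {1, 4, 5, 7}. A clique must lie in a single bag of any decomposition, so no decomposition can have width below 3. Combining the bounds, tw(G) = 3.

3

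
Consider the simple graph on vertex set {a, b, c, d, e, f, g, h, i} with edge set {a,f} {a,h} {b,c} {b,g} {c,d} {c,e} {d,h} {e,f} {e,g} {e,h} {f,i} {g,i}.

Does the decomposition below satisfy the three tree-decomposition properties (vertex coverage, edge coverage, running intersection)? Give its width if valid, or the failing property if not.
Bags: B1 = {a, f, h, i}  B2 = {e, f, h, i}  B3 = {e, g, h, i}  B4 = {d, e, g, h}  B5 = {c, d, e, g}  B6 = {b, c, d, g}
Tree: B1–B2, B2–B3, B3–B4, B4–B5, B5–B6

Yes; width 3.

Checking the three conditions: (i) the bags cover all of {a, b, c, d, e, f, g, h, i}; (ii) for each edge, some bag contains both endpoints; (iii) the bags containing any fixed vertex form a subtree. All hold, so the decomposition is valid with width 4 − 1 = 3.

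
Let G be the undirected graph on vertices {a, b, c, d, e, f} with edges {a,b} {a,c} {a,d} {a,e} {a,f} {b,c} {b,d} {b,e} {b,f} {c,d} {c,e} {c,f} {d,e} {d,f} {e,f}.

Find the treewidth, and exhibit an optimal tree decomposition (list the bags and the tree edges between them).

A single bag containing all 6 vertices is trivially a valid decomposition of width 5. For the lower bound, the 6 vertices {a, b, c, d, e, f} are pairwise adjacent, and any tree decomposition puts a clique entirely inside one bag — forcing width ≥ 5. Therefore the treewidth is 5.

Treewidth 5.
One such decomposition:
Bags: B1 = {a, b, c, d, e, f}
Tree: (single bag)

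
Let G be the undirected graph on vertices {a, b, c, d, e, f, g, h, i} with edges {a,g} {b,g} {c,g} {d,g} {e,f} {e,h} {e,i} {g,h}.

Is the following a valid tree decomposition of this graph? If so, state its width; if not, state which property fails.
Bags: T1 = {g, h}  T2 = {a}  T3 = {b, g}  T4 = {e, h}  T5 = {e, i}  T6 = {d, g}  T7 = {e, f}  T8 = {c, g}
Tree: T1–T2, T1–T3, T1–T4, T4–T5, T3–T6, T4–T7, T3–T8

No — edge (g,a) lies in no bag.

A tree decomposition must satisfy three properties: every vertex lies in some bag; for every edge, both endpoints lie together in some bag; and for every vertex, the bags containing it form a connected subtree. Here edge (g,a) lies in no bag, so the decomposition is invalid.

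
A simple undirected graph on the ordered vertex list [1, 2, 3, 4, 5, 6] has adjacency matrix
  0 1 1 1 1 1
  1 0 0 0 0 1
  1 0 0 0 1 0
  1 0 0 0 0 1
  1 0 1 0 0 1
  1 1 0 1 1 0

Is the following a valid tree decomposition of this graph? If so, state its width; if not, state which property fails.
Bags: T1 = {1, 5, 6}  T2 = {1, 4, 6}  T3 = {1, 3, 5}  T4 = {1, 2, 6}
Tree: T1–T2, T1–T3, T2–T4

Checking the three conditions: (i) the bags cover all of {1, 2, 3, 4, 5, 6}; (ii) for each edge, some bag contains both endpoints; (iii) the bags containing any fixed vertex form a subtree. All hold, so the decomposition is valid with width 3 − 1 = 2.

Yes; width 2.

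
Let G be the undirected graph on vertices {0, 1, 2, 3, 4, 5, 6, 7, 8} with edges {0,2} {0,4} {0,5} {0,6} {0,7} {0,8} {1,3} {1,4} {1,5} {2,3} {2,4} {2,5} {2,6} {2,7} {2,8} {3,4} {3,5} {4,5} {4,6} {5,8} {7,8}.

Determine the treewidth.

A width-3 tree decomposition is:
Bags: B1 = {2, 3, 4, 5}  B2 = {0, 2, 4, 5}  B3 = {0, 2, 4, 6}  B4 = {1, 3, 4, 5}  B5 = {0, 2, 5, 8}  B6 = {0, 2, 7, 8}
Tree: B1–B2, B2–B3, B1–B4, B2–B5, B5–B6
The largest bag has 4 vertices, giving width 3; this decomposition certifies tw(G) ≤ 3. For the lower bound, the 4 vertices {1, 3, 4, 5} are pairwise adjacent, and any tree decomposition puts a clique entirely inside one bag — forcing width ≥ 3. Hence tw(G) = 3 exactly.

3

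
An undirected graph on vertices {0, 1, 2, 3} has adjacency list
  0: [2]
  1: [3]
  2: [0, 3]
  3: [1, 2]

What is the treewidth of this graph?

1

A width-1 tree decomposition is:
Bags: B1 = {0, 2}  B2 = {2, 3}  B3 = {1, 3}
Tree: B1–B2, B2–B3
Each bag holds 2 vertices, so the decomposition has width 1, which upper-bounds the treewidth. G has an edge, so its treewidth is at least 1. Hence tw(G) = 1 exactly.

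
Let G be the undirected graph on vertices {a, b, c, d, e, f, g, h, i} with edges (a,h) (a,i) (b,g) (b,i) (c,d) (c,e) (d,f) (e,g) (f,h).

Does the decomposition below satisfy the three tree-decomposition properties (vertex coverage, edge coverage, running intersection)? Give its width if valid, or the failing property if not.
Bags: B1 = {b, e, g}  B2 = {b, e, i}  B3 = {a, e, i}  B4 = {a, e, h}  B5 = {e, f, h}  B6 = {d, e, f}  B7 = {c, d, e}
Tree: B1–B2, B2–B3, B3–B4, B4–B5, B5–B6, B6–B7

Vertex coverage: the bags together contain {a, b, c, d, e, f, g, h, i}, the full vertex set. Edge coverage: each edge of G has both endpoints in at least one bag. Running intersection: for every vertex, the bags containing it form a connected subtree. All three properties hold, so this is a valid tree decomposition of width max|bag| − 1 = 2, and hence tw(G) ≤ 2.

Yes; width 2.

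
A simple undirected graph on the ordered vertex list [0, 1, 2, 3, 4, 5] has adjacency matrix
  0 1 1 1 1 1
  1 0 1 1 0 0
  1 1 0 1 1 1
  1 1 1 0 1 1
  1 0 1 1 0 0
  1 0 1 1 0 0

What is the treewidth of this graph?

3

A width-3 tree decomposition is:
Bags: B1 = {0, 2, 3, 4}  B2 = {0, 2, 3, 5}  B3 = {0, 1, 2, 3}
Tree: B1–B2, B2–B3
The largest bag has 4 vertices, giving width 3; this decomposition certifies tw(G) ≤ 3. For the lower bound, the 4 vertices {0, 1, 2, 3} are pairwise adjacent, and any tree decomposition puts a clique entirely inside one bag — forcing width ≥ 3. Combining the bounds, tw(G) = 3.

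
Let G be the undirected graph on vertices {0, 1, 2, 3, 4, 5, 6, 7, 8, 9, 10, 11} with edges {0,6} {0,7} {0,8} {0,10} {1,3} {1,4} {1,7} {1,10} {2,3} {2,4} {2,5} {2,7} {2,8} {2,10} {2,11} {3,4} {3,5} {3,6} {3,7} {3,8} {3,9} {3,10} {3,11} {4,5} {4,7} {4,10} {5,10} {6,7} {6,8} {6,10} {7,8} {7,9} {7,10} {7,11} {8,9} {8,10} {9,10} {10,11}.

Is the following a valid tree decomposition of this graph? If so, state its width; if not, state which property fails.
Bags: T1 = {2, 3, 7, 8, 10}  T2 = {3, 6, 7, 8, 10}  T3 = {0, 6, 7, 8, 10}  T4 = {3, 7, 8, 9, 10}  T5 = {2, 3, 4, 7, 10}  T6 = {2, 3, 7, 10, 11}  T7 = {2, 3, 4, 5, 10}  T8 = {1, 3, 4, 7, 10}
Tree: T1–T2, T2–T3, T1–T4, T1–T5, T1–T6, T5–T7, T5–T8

Every vertex of G appears in some bag (union = {0, 1, 2, 3, 4, 5, 6, 7, 8, 9, 10, 11}); every edge is covered by a bag; and for each vertex v the set of bags containing v is connected in the bag tree. The decomposition is therefore valid. The largest bag has 5 vertices, so the width is 4.

Yes; width 4.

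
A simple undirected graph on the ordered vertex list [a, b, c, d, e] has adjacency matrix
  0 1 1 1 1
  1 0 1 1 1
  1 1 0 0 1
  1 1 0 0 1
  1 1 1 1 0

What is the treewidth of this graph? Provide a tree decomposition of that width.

Treewidth 3.
Bags: B1 = {a, b, c, e}  B2 = {a, b, d, e}
Tree: B1–B2

Every bag has size at most 4, so the width is 4 − 1 = 3 and tw(G) ≤ 3. Conversely, {a, b, d, e} is a clique of size 4, and the vertices of any clique must share a bag in every tree decomposition; so some bag has ≥ 4 vertices and tw(G) ≥ 3. Combining the bounds, tw(G) = 3.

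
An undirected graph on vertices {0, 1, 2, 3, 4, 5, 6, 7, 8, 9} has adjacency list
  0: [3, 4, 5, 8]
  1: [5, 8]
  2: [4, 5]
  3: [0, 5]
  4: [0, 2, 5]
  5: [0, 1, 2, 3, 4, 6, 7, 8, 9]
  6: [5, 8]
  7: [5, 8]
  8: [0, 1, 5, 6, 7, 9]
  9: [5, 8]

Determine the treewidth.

A width-2 tree decomposition is:
Bags: B1 = {0, 5, 8}  B2 = {5, 6, 8}  B3 = {0, 4, 5}  B4 = {5, 8, 9}  B5 = {1, 5, 8}  B6 = {5, 7, 8}  B7 = {2, 4, 5}  B8 = {0, 3, 5}
Tree: B1–B2, B1–B3, B1–B4, B4–B5, B1–B6, B3–B7, B1–B8
Each bag holds 3 vertices, so the decomposition has width 2, which upper-bounds the treewidth. For the lower bound, the 3 vertices {0, 5, 8} are pairwise adjacent, and any tree decomposition puts a clique entirely inside one bag — forcing width ≥ 2. Combining the bounds, tw(G) = 2.

2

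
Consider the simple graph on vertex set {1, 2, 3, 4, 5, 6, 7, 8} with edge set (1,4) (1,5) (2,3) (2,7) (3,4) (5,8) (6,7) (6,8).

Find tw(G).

2

A width-2 tree decomposition is:
Bags: B1 = {1, 5, 8}  B2 = {1, 4, 8}  B3 = {3, 4, 8}  B4 = {2, 3, 8}  B5 = {2, 7, 8}  B6 = {6, 7, 8}
Tree: B1–B2, B2–B3, B3–B4, B4–B5, B5–B6
Every bag has size at most 3, so the width is 3 − 1 = 2 and tw(G) ≤ 2. For the lower bound, G contains the cycle 8–5–1–4–3–2–7–6–8, so G is not a forest; only forests have treewidth ≤ 1, hence tw(G) ≥ 2. The upper and lower bounds meet at 2, so that is the treewidth.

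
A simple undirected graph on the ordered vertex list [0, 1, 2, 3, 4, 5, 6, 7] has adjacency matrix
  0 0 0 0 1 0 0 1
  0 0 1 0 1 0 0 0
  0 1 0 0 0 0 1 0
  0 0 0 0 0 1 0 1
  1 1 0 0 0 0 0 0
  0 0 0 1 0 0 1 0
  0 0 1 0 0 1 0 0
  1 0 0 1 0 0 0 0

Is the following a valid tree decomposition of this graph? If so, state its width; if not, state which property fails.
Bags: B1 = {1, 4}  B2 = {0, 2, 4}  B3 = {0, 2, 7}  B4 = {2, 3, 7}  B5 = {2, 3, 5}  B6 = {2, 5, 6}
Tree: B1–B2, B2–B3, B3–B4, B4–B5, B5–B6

No — edge (2,1) lies in no bag.

A tree decomposition must satisfy three properties: every vertex lies in some bag; for every edge, both endpoints lie together in some bag; and for every vertex, the bags containing it form a connected subtree. Here edge (2,1) lies in no bag, so the decomposition is invalid.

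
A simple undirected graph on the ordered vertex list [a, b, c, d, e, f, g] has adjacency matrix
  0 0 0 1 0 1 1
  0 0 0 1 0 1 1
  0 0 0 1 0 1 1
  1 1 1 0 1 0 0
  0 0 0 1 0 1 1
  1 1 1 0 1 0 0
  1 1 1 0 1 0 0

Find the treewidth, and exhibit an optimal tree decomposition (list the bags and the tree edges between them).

Treewidth 3.
One such decomposition:
Bags: B1 = {d, e, f, g}  B2 = {a, d, f, g}  B3 = {c, d, f, g}  B4 = {b, d, f, g}
Tree: B1–B2, B2–B3, B3–B4

Every bag has size at most 4, so the width is 4 − 1 = 3 and tw(G) ≤ 3. For the lower bound: the 4 vertex sets {e,f}, {a,d}, {g}, {c} are disjoint, each induces a connected subgraph, and every pair is joined by at least one edge of G. Contracting each set to a single vertex therefore yields K_{4} as a minor, and since treewidth is minor-monotone, tw(G) ≥ tw(K_{4}) = 3. Hence tw(G) = 3 exactly.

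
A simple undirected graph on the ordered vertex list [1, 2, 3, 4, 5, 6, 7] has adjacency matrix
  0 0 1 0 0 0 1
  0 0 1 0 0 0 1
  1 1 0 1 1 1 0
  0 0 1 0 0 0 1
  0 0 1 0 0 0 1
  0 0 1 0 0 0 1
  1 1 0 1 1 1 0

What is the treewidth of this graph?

2

A width-2 tree decomposition is:
Bags: B1 = {2, 3, 7}  B2 = {3, 6, 7}  B3 = {3, 5, 7}  B4 = {3, 4, 7}  B5 = {1, 3, 7}
Tree: B1–B2, B2–B3, B3–B4, B4–B5
The largest bag has 3 vertices, giving width 2; this decomposition certifies tw(G) ≤ 2. Since 3–2–7–6–3 is a cycle in G, G is not acyclic. Forests are exactly the graphs of treewidth ≤ 1, so tw(G) ≥ 2. Combining the bounds, tw(G) = 2.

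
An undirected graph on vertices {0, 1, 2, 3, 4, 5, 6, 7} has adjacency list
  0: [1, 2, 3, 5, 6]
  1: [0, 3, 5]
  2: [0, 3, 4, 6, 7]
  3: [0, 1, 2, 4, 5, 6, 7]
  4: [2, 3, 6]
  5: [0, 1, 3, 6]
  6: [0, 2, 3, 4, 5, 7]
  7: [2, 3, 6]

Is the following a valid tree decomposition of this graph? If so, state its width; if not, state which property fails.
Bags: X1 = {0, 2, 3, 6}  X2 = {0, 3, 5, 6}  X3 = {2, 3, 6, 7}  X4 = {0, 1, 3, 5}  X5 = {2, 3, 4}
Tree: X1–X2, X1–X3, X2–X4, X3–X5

No — edge (6,4) lies in no bag.

A tree decomposition must satisfy three properties: every vertex lies in some bag; for every edge, both endpoints lie together in some bag; and for every vertex, the bags containing it form a connected subtree. Here edge (6,4) lies in no bag, so the decomposition is invalid.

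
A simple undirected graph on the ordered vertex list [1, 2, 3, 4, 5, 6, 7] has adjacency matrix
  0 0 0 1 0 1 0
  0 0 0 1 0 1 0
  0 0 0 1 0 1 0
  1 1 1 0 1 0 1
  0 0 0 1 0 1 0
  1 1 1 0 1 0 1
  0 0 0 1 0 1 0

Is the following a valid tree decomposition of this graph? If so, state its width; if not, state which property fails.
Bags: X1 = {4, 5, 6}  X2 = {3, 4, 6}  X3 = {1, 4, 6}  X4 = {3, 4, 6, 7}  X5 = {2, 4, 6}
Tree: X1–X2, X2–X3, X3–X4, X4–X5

A tree decomposition must satisfy three properties: every vertex lies in some bag; for every edge, both endpoints lie together in some bag; and for every vertex, the bags containing it form a connected subtree. Here bags containing vertex 3 are not connected in the tree, so the decomposition is invalid.

No — bags containing vertex 3 are not connected in the tree.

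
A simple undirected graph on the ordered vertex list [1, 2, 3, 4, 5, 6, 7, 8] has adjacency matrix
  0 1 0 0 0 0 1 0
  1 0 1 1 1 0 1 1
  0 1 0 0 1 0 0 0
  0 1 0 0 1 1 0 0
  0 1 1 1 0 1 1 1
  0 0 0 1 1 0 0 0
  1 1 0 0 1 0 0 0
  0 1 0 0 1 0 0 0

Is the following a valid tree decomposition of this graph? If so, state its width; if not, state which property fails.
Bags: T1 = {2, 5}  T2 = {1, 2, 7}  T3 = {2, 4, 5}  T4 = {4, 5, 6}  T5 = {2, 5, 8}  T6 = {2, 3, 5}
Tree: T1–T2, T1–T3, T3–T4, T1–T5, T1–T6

A tree decomposition must satisfy three properties: every vertex lies in some bag; for every edge, both endpoints lie together in some bag; and for every vertex, the bags containing it form a connected subtree. Here edge (7,5) lies in no bag, so the decomposition is invalid.

No — edge (7,5) lies in no bag.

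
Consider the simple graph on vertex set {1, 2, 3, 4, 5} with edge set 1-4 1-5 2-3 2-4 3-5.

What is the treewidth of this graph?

A width-2 tree decomposition is:
Bags: B1 = {2, 3, 5}  B2 = {2, 4, 5}  B3 = {1, 4, 5}
Tree: B1–B2, B2–B3
Each bag holds 3 vertices, so the decomposition has width 2, which upper-bounds the treewidth. The edges 5–3–2–4–1–5 form a cycle, so G is not a tree and its treewidth is at least 2. Therefore the treewidth is 2.

2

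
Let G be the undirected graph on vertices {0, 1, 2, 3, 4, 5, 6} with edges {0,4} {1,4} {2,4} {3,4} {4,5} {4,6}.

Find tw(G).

1

A width-1 tree decomposition is:
Bags: B1 = {1, 4}  B2 = {0, 4}  B3 = {4, 6}  B4 = {2, 4}  B5 = {3, 4}  B6 = {4, 5}
Tree: B1–B2, B2–B3, B3–B4, B1–B5, B1–B6
Each bag holds 2 vertices, so the decomposition has width 1, which upper-bounds the treewidth. Since G has at least one edge (e.g. 1–4), it is not an edgeless graph, so tw(G) ≥ 1. Hence tw(G) = 1 exactly.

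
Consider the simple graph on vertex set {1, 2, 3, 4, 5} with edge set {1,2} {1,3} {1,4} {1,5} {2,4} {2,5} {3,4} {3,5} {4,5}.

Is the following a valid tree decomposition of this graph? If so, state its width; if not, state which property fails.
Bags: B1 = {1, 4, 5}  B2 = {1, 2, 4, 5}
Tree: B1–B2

A tree decomposition must satisfy three properties: every vertex lies in some bag; for every edge, both endpoints lie together in some bag; and for every vertex, the bags containing it form a connected subtree. Here vertex 3 appears in no bag, so the decomposition is invalid.

No — vertex 3 appears in no bag.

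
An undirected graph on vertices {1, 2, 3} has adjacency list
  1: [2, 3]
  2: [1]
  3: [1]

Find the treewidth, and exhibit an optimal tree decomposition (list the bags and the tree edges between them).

Every bag has size at most 2, so the width is 2 − 1 = 1 and tw(G) ≤ 1. G has an edge, so its treewidth is at least 1. Therefore the treewidth is 1.

Treewidth 1.
Bags: B1 = {1, 3}  B2 = {1, 2}
Tree: B1–B2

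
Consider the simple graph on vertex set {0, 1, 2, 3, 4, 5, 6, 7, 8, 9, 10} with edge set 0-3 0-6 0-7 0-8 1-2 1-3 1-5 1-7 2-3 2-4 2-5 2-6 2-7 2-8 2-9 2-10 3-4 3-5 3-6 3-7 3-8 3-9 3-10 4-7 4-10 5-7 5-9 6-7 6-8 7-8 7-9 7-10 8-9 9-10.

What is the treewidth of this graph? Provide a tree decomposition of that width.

Every bag has size at most 5, so the width is 5 − 1 = 4 and tw(G) ≤ 4. On the other hand G contains the 5-clique {0, 3, 6, 7, 8}. A clique must lie in a single bag of any decomposition, so no decomposition can have width below 4. The upper and lower bounds meet at 4, so that is the treewidth.

Treewidth 4.
Bags: B1 = {2, 3, 6, 7, 8}  B2 = {2, 3, 7, 8, 9}  B3 = {2, 3, 5, 7, 9}  B4 = {0, 3, 6, 7, 8}  B5 = {2, 3, 7, 9, 10}  B6 = {2, 3, 4, 7, 10}  B7 = {1, 2, 3, 5, 7}
Tree: B1–B2, B2–B3, B1–B4, B2–B5, B5–B6, B3–B7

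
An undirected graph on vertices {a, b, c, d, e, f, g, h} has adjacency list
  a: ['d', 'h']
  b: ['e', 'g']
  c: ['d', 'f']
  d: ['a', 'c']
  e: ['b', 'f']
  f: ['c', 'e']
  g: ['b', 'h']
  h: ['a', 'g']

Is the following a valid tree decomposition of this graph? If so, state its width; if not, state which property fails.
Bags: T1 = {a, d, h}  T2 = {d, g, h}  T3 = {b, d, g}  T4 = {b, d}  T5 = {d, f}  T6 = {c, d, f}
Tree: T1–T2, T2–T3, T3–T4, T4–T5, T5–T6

No — vertex e appears in no bag.

A tree decomposition must satisfy three properties: every vertex lies in some bag; for every edge, both endpoints lie together in some bag; and for every vertex, the bags containing it form a connected subtree. Here vertex e appears in no bag, so the decomposition is invalid.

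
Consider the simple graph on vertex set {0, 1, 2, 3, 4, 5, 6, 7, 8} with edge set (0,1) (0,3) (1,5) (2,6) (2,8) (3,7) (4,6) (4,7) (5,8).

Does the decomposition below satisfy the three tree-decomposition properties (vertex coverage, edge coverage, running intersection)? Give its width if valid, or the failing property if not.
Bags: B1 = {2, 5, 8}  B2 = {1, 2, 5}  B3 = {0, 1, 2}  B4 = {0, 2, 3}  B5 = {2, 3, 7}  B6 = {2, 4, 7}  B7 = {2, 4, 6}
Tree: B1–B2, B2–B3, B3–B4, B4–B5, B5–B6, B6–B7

Every vertex of G appears in some bag (union = {0, 1, 2, 3, 4, 5, 6, 7, 8}); every edge is covered by a bag; and for each vertex v the set of bags containing v is connected in the bag tree. The decomposition is therefore valid. The largest bag has 3 vertices, so the width is 2.

Yes; width 2.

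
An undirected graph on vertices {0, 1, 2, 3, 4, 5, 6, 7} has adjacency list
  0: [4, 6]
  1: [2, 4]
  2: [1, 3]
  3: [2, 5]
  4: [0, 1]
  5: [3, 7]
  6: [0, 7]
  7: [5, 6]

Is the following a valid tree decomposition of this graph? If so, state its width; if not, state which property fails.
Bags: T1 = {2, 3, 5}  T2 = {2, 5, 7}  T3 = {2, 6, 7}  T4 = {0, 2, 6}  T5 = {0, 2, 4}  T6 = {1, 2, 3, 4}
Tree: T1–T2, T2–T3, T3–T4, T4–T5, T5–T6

No — bags containing vertex 3 are not connected in the tree.

A tree decomposition must satisfy three properties: every vertex lies in some bag; for every edge, both endpoints lie together in some bag; and for every vertex, the bags containing it form a connected subtree. Here bags containing vertex 3 are not connected in the tree, so the decomposition is invalid.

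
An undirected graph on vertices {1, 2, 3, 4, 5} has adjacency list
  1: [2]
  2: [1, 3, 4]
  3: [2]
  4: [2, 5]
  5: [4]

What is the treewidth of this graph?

A width-1 tree decomposition is:
Bags: B1 = {1, 2}  B2 = {2, 4}  B3 = {2, 3}  B4 = {4, 5}
Tree: B1–B2, B2–B3, B2–B4
The largest bag has 2 vertices, giving width 1; this decomposition certifies tw(G) ≤ 1. G has an edge, so its treewidth is at least 1. Hence tw(G) = 1 exactly.

1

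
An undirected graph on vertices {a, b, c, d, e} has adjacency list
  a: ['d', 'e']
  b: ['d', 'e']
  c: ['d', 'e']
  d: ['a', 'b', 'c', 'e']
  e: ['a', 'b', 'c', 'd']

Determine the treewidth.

2

A width-2 tree decomposition is:
Bags: B1 = {b, d, e}  B2 = {a, d, e}  B3 = {c, d, e}
Tree: B1–B2, B2–B3
Each bag holds 3 vertices, so the decomposition has width 2, which upper-bounds the treewidth. Conversely, {c, d, e} is a clique of size 3, and the vertices of any clique must share a bag in every tree decomposition; so some bag has ≥ 3 vertices and tw(G) ≥ 2. The upper and lower bounds meet at 2, so that is the treewidth.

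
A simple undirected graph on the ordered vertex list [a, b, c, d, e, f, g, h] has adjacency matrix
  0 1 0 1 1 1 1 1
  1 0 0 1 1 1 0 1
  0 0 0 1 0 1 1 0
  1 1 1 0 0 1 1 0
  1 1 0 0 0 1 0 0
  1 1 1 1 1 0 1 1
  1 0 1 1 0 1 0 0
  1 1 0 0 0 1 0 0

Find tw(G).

A width-3 tree decomposition is:
Bags: B1 = {a, b, d, f}  B2 = {a, b, f, h}  B3 = {a, d, f, g}  B4 = {a, b, e, f}  B5 = {c, d, f, g}
Tree: B1–B2, B1–B3, B1–B4, B3–B5
Every bag has size at most 4, so the width is 4 − 1 = 3 and tw(G) ≤ 3. For the lower bound, the 4 vertices {c, d, f, g} are pairwise adjacent, and any tree decomposition puts a clique entirely inside one bag — forcing width ≥ 3. Therefore the treewidth is 3.

3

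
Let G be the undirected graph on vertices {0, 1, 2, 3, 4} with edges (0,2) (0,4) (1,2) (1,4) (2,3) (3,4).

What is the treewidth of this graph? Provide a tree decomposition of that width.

Each bag holds 3 vertices, so the decomposition has width 2, which upper-bounds the treewidth. The edges 3–2–0–4–3 form a cycle, so G is not a tree and its treewidth is at least 2. Hence tw(G) = 2 exactly.

Treewidth 2.
One optimal decomposition is:
Bags: B1 = {2, 3, 4}  B2 = {0, 2, 4}  B3 = {1, 2, 4}
Tree: B1–B2, B2–B3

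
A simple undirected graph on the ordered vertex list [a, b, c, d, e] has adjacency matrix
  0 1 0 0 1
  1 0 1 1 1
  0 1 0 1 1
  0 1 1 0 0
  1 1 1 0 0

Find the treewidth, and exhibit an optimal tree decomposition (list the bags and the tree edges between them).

Treewidth 2.
One such decomposition:
Bags: B1 = {a, b, e}  B2 = {b, c, e}  B3 = {b, c, d}
Tree: B1–B2, B2–B3

The largest bag has 3 vertices, giving width 2; this decomposition certifies tw(G) ≤ 2. For the lower bound, the 3 vertices {b, c, d} are pairwise adjacent, and any tree decomposition puts a clique entirely inside one bag — forcing width ≥ 2. Combining the bounds, tw(G) = 2.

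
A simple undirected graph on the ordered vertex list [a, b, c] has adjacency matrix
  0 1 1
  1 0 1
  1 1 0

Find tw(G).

2

A width-2 tree decomposition is:
Bags: B1 = {a, b, c}
Tree: (single bag)
With just one bag of size 3, the width is 3 − 1 = 2, so tw(G) ≤ 2. Conversely, {a, b, c} is a clique of size 3, and the vertices of any clique must share a bag in every tree decomposition; so some bag has ≥ 3 vertices and tw(G) ≥ 2. The upper and lower bounds meet at 2, so that is the treewidth.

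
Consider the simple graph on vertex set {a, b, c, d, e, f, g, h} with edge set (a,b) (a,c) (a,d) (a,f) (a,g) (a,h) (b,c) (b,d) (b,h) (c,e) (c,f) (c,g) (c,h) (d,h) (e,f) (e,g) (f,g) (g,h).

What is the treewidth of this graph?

A width-3 tree decomposition is:
Bags: B1 = {a, b, c, h}  B2 = {a, b, d, h}  B3 = {a, c, g, h}  B4 = {a, c, f, g}  B5 = {c, e, f, g}
Tree: B1–B2, B1–B3, B3–B4, B4–B5
Each bag holds 4 vertices, so the decomposition has width 3, which upper-bounds the treewidth. On the other hand G contains the 4-clique {a, b, d, h}. A clique must lie in a single bag of any decomposition, so no decomposition can have width below 3. Combining the bounds, tw(G) = 3.

3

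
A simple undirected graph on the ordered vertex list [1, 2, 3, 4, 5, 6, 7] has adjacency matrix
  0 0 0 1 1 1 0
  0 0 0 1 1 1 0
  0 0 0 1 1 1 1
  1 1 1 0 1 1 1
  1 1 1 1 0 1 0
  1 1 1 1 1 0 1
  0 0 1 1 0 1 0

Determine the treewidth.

3

A width-3 tree decomposition is:
Bags: B1 = {3, 4, 5, 6}  B2 = {3, 4, 6, 7}  B3 = {2, 4, 5, 6}  B4 = {1, 4, 5, 6}
Tree: B1–B2, B1–B3, B3–B4
Every bag has size at most 4, so the width is 4 − 1 = 3 and tw(G) ≤ 3. Conversely, {1, 4, 5, 6} is a clique of size 4, and the vertices of any clique must share a bag in every tree decomposition; so some bag has ≥ 4 vertices and tw(G) ≥ 3. Hence tw(G) = 3 exactly.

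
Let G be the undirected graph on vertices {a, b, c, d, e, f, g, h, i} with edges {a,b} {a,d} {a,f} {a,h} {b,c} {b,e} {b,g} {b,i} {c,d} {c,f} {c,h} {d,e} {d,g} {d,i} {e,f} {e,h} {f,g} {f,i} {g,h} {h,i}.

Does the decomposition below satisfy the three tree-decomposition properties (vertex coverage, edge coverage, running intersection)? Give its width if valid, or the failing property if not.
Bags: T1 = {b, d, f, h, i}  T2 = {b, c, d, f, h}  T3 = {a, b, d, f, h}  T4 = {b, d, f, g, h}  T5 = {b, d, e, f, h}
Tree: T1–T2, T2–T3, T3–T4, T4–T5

Yes; width 4.

Vertex coverage: the bags together contain {a, b, c, d, e, f, g, h, i}, the full vertex set. Edge coverage: each edge of G has both endpoints in at least one bag. Running intersection: for every vertex, the bags containing it form a connected subtree. All three properties hold, so this is a valid tree decomposition of width max|bag| − 1 = 4, and hence tw(G) ≤ 4.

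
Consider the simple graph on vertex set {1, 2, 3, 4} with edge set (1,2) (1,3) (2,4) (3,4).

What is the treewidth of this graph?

2

A width-2 tree decomposition is:
Bags: B1 = {2, 3, 4}  B2 = {1, 2, 3}
Tree: B1–B2
Each bag holds 3 vertices, so the decomposition has width 2, which upper-bounds the treewidth. For the lower bound, G contains the cycle 2–4–3–1–2, so G is not a forest; only forests have treewidth ≤ 1, hence tw(G) ≥ 2. Therefore the treewidth is 2.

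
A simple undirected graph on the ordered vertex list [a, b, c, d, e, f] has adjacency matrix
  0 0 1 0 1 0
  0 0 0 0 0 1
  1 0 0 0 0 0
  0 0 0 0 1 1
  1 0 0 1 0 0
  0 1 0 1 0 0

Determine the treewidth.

A width-1 tree decomposition is:
Bags: B1 = {b, f}  B2 = {d, f}  B3 = {d, e}  B4 = {a, e}  B5 = {a, c}
Tree: B1–B2, B2–B3, B3–B4, B4–B5
Every bag has size at most 2, so the width is 2 − 1 = 1 and tw(G) ≤ 1. Since G has at least one edge (e.g. b–f), it is not an edgeless graph, so tw(G) ≥ 1. Hence tw(G) = 1 exactly.

1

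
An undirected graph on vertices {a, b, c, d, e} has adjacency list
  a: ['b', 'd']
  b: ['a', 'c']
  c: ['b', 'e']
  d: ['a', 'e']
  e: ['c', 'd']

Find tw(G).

2

A width-2 tree decomposition is:
Bags: B1 = {a, d, e}  B2 = {a, b, e}  B3 = {b, c, e}
Tree: B1–B2, B2–B3
Every bag has size at most 3, so the width is 3 − 1 = 2 and tw(G) ≤ 2. The edges e–d–a–b–c–e form a cycle, so G is not a tree and its treewidth is at least 2. Hence tw(G) = 2 exactly.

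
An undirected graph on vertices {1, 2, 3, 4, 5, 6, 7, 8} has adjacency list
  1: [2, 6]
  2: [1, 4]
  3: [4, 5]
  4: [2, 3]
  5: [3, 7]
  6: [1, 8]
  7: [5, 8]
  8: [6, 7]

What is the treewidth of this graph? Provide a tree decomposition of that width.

Treewidth 2.
One optimal decomposition is:
Bags: B1 = {1, 6, 8}  B2 = {1, 2, 8}  B3 = {2, 4, 8}  B4 = {3, 4, 8}  B5 = {3, 5, 8}  B6 = {5, 7, 8}
Tree: B1–B2, B2–B3, B3–B4, B4–B5, B5–B6

The largest bag has 3 vertices, giving width 2; this decomposition certifies tw(G) ≤ 2. The edges 8–6–1–2–4–3–5–7–8 form a cycle, so G is not a tree and its treewidth is at least 2. Hence tw(G) = 2 exactly.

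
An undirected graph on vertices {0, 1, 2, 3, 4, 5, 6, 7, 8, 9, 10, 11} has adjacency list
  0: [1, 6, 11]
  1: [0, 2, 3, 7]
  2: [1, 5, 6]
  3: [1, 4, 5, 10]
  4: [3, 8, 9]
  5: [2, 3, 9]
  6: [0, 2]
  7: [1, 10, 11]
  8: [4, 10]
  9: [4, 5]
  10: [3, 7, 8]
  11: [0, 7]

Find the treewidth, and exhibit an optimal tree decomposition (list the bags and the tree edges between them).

Every bag has size at most 4, so the width is 4 − 1 = 3 and tw(G) ≤ 3. For the lower bound: the 4 vertex sets {4,8,9}, {5}, {3}, {1,2,7,10} are disjoint, each induces a connected subgraph, and every pair is joined by at least one edge of G. Contracting each set to a single vertex therefore yields K_{4} as a minor, and since treewidth is minor-monotone, tw(G) ≥ tw(K_{4}) = 3. Combining the bounds, tw(G) = 3.

Treewidth 3.
One optimal decomposition is:
Bags: B1 = {4, 5, 8, 9}  B2 = {3, 4, 5, 8}  B3 = {3, 5, 8, 10}  B4 = {2, 3, 5, 10}  B5 = {1, 2, 3, 10}  B6 = {1, 2, 7, 10}  B7 = {1, 2, 6, 7}  B8 = {0, 1, 6, 7}  B9 = {0, 6, 7, 11}
Tree: B1–B2, B2–B3, B3–B4, B4–B5, B5–B6, B6–B7, B7–B8, B8–B9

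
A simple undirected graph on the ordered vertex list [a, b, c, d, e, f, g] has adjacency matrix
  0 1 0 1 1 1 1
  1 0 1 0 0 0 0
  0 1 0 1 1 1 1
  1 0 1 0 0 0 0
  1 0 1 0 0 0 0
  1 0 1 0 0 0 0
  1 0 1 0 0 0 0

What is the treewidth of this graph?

A width-2 tree decomposition is:
Bags: B1 = {a, c, e}  B2 = {a, c, d}  B3 = {a, b, c}  B4 = {a, c, g}  B5 = {a, c, f}
Tree: B1–B2, B2–B3, B3–B4, B4–B5
Each bag holds 3 vertices, so the decomposition has width 2, which upper-bounds the treewidth. For the lower bound, G contains the cycle c–e–a–d–c, so G is not a forest; only forests have treewidth ≤ 1, hence tw(G) ≥ 2. Therefore the treewidth is 2.

2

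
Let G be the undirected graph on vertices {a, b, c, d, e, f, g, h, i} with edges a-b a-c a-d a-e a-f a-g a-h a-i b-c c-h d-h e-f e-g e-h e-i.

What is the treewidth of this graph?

2

A width-2 tree decomposition is:
Bags: B1 = {a, d, h}  B2 = {a, e, h}  B3 = {a, c, h}  B4 = {a, b, c}  B5 = {a, e, g}  B6 = {a, e, i}  B7 = {a, e, f}
Tree: B1–B2, B1–B3, B3–B4, B2–B5, B2–B6, B5–B7
Every bag has size at most 3, so the width is 3 − 1 = 2 and tw(G) ≤ 2. For the lower bound, the 3 vertices {a, d, h} are pairwise adjacent, and any tree decomposition puts a clique entirely inside one bag — forcing width ≥ 2. Combining the bounds, tw(G) = 2.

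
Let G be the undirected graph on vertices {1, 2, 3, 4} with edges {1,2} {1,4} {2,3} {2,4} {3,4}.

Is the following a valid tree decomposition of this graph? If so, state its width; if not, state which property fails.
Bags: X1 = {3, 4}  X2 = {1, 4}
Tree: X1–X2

A tree decomposition must satisfy three properties: every vertex lies in some bag; for every edge, both endpoints lie together in some bag; and for every vertex, the bags containing it form a connected subtree. Here vertex 2 appears in no bag, so the decomposition is invalid.

No — vertex 2 appears in no bag.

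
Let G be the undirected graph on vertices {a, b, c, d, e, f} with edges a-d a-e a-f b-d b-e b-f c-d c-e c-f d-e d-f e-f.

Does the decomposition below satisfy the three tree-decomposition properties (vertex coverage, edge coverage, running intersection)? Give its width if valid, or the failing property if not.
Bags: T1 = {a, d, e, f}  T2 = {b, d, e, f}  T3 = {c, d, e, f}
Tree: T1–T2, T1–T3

Every vertex of G appears in some bag (union = {a, b, c, d, e, f}); every edge is covered by a bag; and for each vertex v the set of bags containing v is connected in the bag tree. The decomposition is therefore valid. The largest bag has 4 vertices, so the width is 3.

Yes; width 3.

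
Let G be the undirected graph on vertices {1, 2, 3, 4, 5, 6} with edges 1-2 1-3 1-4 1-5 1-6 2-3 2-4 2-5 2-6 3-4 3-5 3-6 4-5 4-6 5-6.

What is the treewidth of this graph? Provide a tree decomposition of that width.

Treewidth 5.
One such decomposition:
Bags: B1 = {1, 2, 3, 4, 5, 6}
Tree: (single bag)

A single bag containing all 6 vertices is trivially a valid decomposition of width 5. Conversely, {1, 2, 3, 4, 5, 6} is a clique of size 6, and the vertices of any clique must share a bag in every tree decomposition; so some bag has ≥ 6 vertices and tw(G) ≥ 5. The upper and lower bounds meet at 5, so that is the treewidth.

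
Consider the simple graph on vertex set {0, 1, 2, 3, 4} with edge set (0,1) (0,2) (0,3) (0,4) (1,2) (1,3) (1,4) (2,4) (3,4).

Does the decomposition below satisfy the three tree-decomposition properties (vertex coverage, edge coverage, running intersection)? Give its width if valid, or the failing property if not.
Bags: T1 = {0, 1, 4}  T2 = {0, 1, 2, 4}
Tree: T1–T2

No — vertex 3 appears in no bag.

A tree decomposition must satisfy three properties: every vertex lies in some bag; for every edge, both endpoints lie together in some bag; and for every vertex, the bags containing it form a connected subtree. Here vertex 3 appears in no bag, so the decomposition is invalid.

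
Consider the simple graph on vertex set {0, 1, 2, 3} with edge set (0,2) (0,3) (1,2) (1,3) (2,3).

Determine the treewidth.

2

A width-2 tree decomposition is:
Bags: B1 = {0, 2, 3}  B2 = {1, 2, 3}
Tree: B1–B2
Each bag holds 3 vertices, so the decomposition has width 2, which upper-bounds the treewidth. Conversely, {0, 2, 3} is a clique of size 3, and the vertices of any clique must share a bag in every tree decomposition; so some bag has ≥ 3 vertices and tw(G) ≥ 2. Therefore the treewidth is 2.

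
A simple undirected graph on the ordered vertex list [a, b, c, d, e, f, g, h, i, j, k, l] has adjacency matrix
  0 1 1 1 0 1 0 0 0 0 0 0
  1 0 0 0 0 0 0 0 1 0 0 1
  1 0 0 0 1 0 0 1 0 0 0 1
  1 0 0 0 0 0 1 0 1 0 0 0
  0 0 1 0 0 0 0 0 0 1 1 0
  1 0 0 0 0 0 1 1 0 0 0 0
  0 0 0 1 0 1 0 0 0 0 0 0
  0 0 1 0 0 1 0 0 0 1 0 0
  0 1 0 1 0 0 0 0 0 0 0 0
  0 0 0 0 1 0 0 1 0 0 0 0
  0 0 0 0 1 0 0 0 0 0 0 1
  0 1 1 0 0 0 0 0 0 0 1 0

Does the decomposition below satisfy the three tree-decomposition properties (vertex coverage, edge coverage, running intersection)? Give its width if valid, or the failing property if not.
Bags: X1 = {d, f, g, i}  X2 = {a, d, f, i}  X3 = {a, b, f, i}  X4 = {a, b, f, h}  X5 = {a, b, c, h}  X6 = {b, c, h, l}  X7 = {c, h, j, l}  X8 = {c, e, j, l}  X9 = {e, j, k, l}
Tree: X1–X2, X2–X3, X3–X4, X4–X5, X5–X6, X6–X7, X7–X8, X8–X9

Vertex coverage: the bags together contain {a, b, c, d, e, f, g, h, i, j, k, l}, the full vertex set. Edge coverage: each edge of G has both endpoints in at least one bag. Running intersection: for every vertex, the bags containing it form a connected subtree. All three properties hold, so this is a valid tree decomposition of width max|bag| − 1 = 3, and hence tw(G) ≤ 3.

Yes; width 3.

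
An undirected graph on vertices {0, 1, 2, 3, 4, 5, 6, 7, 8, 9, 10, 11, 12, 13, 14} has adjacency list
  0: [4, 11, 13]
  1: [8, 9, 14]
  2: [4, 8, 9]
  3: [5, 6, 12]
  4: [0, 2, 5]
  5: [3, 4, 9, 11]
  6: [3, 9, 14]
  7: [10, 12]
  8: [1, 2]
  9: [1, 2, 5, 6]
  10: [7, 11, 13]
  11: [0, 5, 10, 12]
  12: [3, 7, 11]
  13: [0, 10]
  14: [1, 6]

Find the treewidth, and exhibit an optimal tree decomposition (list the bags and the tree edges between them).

The largest bag has 4 vertices, giving width 3; this decomposition certifies tw(G) ≤ 3. For the lower bound: the 4 vertex sets {1,8,14}, {6}, {9}, {2,3,4,5} are disjoint, each induces a connected subgraph, and every pair is joined by at least one edge of G. Contracting each set to a single vertex therefore yields K_{4} as a minor, and since treewidth is minor-monotone, tw(G) ≥ tw(K_{4}) = 3. Combining the bounds, tw(G) = 3.

Treewidth 3.
One optimal decomposition is:
Bags: B1 = {1, 6, 8, 14}  B2 = {1, 6, 8, 9}  B3 = {2, 6, 8, 9}  B4 = {2, 3, 6, 9}  B5 = {2, 3, 5, 9}  B6 = {2, 3, 4, 5}  B7 = {3, 4, 5, 12}  B8 = {4, 5, 11, 12}  B9 = {0, 4, 11, 12}  B10 = {0, 7, 11, 12}  B11 = {0, 7, 10, 11}  B12 = {0, 7, 10, 13}
Tree: B1–B2, B2–B3, B3–B4, B4–B5, B5–B6, B6–B7, B7–B8, B8–B9, B9–B10, B10–B11, B11–B12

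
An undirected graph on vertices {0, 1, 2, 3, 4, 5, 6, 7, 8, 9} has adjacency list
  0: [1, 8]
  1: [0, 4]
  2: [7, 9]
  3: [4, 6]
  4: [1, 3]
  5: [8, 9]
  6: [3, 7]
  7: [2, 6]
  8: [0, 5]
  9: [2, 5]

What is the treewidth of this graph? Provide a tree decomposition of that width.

Treewidth 2.
Bags: B1 = {2, 6, 7}  B2 = {2, 3, 6}  B3 = {2, 3, 4}  B4 = {1, 2, 4}  B5 = {0, 1, 2}  B6 = {0, 2, 8}  B7 = {2, 5, 8}  B8 = {2, 5, 9}
Tree: B1–B2, B2–B3, B3–B4, B4–B5, B5–B6, B6–B7, B7–B8

Each bag holds 3 vertices, so the decomposition has width 2, which upper-bounds the treewidth. Since 2–7–6–3–4–1–0–8–5–9–2 is a cycle in G, G is not acyclic. Forests are exactly the graphs of treewidth ≤ 1, so tw(G) ≥ 2. Hence tw(G) = 2 exactly.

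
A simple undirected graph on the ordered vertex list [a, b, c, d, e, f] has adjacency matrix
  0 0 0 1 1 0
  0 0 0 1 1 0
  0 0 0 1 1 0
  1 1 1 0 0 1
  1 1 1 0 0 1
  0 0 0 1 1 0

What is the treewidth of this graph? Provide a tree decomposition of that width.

Treewidth 2.
Bags: B1 = {a, d, e}  B2 = {d, e, f}  B3 = {c, d, e}  B4 = {b, d, e}
Tree: B1–B2, B2–B3, B3–B4

The largest bag has 3 vertices, giving width 2; this decomposition certifies tw(G) ≤ 2. Since d–a–e–f–d is a cycle in G, G is not acyclic. Forests are exactly the graphs of treewidth ≤ 1, so tw(G) ≥ 2. Therefore the treewidth is 2.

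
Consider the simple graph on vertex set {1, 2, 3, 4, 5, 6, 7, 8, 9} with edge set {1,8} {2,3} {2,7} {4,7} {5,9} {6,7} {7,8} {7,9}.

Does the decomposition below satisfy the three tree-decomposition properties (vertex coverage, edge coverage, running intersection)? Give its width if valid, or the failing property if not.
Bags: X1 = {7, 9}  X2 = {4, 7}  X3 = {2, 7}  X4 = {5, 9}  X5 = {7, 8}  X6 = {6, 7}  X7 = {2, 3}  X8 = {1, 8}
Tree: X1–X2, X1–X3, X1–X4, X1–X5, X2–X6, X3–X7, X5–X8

Every vertex of G appears in some bag (union = {1, 2, 3, 4, 5, 6, 7, 8, 9}); every edge is covered by a bag; and for each vertex v the set of bags containing v is connected in the bag tree. The decomposition is therefore valid. The largest bag has 2 vertices, so the width is 1.

Yes; width 1.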